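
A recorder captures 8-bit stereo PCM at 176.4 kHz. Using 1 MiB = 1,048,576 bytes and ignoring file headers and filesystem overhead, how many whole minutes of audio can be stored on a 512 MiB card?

25 minutes

Uncompressed byte rate = 176,400 × 1 × 2 = 352,800 bytes/s.
Capacity = 512 × 1,048,576 = 536,870,912 bytes.
536,870,912 / 352,800 ≈ 1521.74 s → 25 minutes.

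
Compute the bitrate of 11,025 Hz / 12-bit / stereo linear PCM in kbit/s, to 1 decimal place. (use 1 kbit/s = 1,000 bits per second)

264.6 kbit/s

Bit rate = 11,025 × 12 × 2 = 264,600 bits/s.
= 264.6 kbit/s.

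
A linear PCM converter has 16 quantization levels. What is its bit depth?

log2(16) = 4.

4 bits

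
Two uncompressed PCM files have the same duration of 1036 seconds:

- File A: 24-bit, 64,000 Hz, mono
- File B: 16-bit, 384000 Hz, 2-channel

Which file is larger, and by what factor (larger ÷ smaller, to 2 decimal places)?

File B, by a factor of 8.00

File A: 64,000 × 3 × 1 = 192,000 bytes/s.
File B: 384,000 × 2 × 2 = 1,536,000 bytes/s.
File B is larger; ratio = 1,591,296,000 / 198,912,000 = 8.00.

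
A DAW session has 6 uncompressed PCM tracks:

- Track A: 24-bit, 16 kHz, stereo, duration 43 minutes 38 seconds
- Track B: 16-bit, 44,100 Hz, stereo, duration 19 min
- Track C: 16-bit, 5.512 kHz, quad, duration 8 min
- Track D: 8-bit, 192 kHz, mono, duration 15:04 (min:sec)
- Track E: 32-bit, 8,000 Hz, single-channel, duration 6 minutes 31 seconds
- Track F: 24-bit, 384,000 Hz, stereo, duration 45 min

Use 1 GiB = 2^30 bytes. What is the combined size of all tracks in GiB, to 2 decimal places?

6.41 GiB

Track A: 43 minutes 38 seconds = 2,618 s; 16,000 × 2,618 × 3 × 2 = 251,328,000 bytes.
Track B: 19 min = 1,140 s; 44,100 × 1,140 × 2 × 2 = 201,096,000 bytes.
Track C: 8 min = 480 s; 5,512 × 480 × 2 × 4 = 21,166,080 bytes.
Track D: 15:04 (min:sec) = 904 s; 192,000 × 904 × 1 × 1 = 173,568,000 bytes.
Track E: 6 minutes 31 seconds = 391 s; 8,000 × 391 × 4 × 1 = 12,512,000 bytes.
Track F: 45 min = 2,700 s; 384,000 × 2,700 × 3 × 2 = 6,220,800,000 bytes.
Total = 6,880,470,080 bytes = 6.41 GiB.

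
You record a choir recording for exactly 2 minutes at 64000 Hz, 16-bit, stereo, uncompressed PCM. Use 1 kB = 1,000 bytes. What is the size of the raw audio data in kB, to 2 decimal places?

Duration = exactly 2 minutes = 120 s.
Bytes = 64,000 samples/s × 120 s × 2 bytes/sample × 2 ch = 30,720,000 bytes.
30,720,000 / 1,000 = 30720.00 kB.

30720.00 kB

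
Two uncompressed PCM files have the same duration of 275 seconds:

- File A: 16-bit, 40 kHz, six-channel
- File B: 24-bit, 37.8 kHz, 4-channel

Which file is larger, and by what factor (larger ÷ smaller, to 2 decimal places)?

File A, by a factor of 1.06

File A: 40,000 × 2 × 6 = 480,000 bytes/s.
File B: 37,800 × 3 × 4 = 453,600 bytes/s.
File A is larger; ratio = 132,000,000 / 124,740,000 = 1.06.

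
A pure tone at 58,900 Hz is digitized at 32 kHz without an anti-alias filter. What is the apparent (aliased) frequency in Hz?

5,100 Hz

Nyquist = 32,000/2 = 16,000 Hz; 58,900 Hz exceeds it.
Alias = |58,900 − 2×32,000| = |58,900 − 64,000| = 5,100 Hz.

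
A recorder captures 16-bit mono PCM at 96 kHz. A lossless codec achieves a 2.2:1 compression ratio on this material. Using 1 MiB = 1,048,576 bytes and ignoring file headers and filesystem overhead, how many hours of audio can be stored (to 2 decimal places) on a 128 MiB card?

Uncompressed byte rate = 96,000 × 2 × 1 = 192,000 bytes/s.
After 2.2:1 compression, effective rate ≈ 87272.73 bytes/s.
Capacity = 128 × 1,048,576 = 134,217,728 bytes.
134,217,728 / effective rate ≈ 1537.91 s → 0.43 hours.

0.43 hours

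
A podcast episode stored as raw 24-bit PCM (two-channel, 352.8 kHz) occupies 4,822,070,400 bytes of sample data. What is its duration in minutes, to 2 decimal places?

37.97 minutes

Byte rate = 352,800 × 3 × 2 = 2,116,800 bytes/s.
Duration = 4,822,070,400 / 2,116,800 = 2,278 s.
2,278 s / 60 = 37.97 minutes.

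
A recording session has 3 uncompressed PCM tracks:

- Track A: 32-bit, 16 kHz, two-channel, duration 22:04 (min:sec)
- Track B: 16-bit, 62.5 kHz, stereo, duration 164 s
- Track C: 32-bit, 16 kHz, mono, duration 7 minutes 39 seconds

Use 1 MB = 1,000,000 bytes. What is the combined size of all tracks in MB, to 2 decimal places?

Track A: 22:04 (min:sec) = 1,324 s; 16,000 × 1,324 × 4 × 2 = 169,472,000 bytes.
Track B: 62,500 × 164 × 2 × 2 = 41,000,000 bytes.
Track C: 7 minutes 39 seconds = 459 s; 16,000 × 459 × 4 × 1 = 29,376,000 bytes.
Total = 239,848,000 bytes = 239.85 MB.

239.85 MB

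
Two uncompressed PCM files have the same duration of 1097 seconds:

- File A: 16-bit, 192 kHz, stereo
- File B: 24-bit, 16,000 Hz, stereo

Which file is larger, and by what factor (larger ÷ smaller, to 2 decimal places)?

File A, by a factor of 8.00

File A: 192,000 × 2 × 2 = 768,000 bytes/s.
File B: 16,000 × 3 × 2 = 96,000 bytes/s.
File A is larger; ratio = 842,496,000 / 105,312,000 = 8.00.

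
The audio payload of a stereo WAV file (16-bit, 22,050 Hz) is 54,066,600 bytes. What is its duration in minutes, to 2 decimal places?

10.22 minutes

Byte rate = 22,050 × 2 × 2 = 88,200 bytes/s.
Duration = 54,066,600 / 88,200 = 613 s.
613 s / 60 = 10.22 minutes.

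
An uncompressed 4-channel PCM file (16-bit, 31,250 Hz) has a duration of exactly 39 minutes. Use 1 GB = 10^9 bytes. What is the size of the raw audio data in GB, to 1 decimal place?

Duration = exactly 39 minutes = 2,340 s.
Bytes = 31,250 samples/s × 2,340 s × 2 bytes/sample × 4 ch = 585,000,000 bytes.
585,000,000 / 1,000,000,000 = 0.6 GB.

0.6 GB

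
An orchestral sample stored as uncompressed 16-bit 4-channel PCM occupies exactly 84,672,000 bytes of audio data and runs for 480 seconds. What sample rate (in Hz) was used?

22,050 Hz

Bytes = sample_rate × seconds × bytes_per_sample × channels.
sample_rate = 84,672,000 / (480 × 2 × 4) = 84,672,000 / 3,840 = 22,050 Hz.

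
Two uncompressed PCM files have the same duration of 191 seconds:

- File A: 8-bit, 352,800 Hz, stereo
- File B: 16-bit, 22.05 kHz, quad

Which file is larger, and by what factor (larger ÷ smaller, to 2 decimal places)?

File A, by a factor of 4.00

File A: 352,800 × 1 × 2 = 705,600 bytes/s.
File B: 22,050 × 2 × 4 = 176,400 bytes/s.
File A is larger; ratio = 134,769,600 / 33,692,400 = 4.00.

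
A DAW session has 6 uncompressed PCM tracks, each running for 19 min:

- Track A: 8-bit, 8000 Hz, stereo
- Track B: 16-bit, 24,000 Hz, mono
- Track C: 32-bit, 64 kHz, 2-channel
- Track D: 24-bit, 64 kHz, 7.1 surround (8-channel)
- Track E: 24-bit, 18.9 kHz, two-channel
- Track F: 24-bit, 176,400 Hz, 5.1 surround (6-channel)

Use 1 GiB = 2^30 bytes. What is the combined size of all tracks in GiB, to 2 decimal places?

19 min = 1,140 s.
Track A: 8,000 × 1,140 × 1 × 2 = 18,240,000 bytes.
Track B: 24,000 × 1,140 × 2 × 1 = 54,720,000 bytes.
Track C: 64,000 × 1,140 × 4 × 2 = 583,680,000 bytes.
Track D: 64,000 × 1,140 × 3 × 8 = 1,751,040,000 bytes.
Track E: 18,900 × 1,140 × 3 × 2 = 129,276,000 bytes.
Track F: 176,400 × 1,140 × 3 × 6 = 3,619,728,000 bytes.
Total = 6,156,684,000 bytes = 5.73 GiB.

5.73 GiB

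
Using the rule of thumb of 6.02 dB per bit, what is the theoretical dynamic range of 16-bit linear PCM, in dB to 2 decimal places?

96.32 dB

16 × 6.02 = 96.32 dB.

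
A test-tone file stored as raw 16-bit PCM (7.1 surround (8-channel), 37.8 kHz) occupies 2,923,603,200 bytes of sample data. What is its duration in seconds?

Byte rate = 37,800 × 2 × 8 = 604,800 bytes/s.
Duration = 2,923,603,200 / 604,800 = 4,834 s.

4,834 seconds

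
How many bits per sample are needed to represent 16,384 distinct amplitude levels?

14 bits

log2(16,384) = 14.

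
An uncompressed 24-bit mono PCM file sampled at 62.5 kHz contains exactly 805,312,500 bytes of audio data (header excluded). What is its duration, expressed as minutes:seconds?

71:35

Byte rate = 62,500 × 3 × 1 = 187,500 bytes/s.
Duration = 805,312,500 / 187,500 = 4,295 s.
4,295 s = 71:35.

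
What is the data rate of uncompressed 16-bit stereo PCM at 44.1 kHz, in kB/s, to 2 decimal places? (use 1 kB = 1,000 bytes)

176.40 kB/s

Bit rate = 44,100 × 16 × 2 = 1,411,200 bits/s.
1,411,200 / 8 = 176,400 B/s = 176.40 kB/s.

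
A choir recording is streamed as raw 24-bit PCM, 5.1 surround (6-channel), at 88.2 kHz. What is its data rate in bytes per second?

Bit rate = 88,200 × 24 × 6 = 12,700,800 bits/s.
12,700,800 / 8 = 1,587,600 bytes/s.

1,587,600 bytes/s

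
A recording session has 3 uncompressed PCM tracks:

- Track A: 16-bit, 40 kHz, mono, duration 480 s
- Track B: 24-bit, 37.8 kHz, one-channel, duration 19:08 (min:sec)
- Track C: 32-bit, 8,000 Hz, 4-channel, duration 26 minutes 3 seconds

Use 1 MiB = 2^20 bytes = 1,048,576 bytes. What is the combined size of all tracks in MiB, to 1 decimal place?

Track A: 40,000 × 480 × 2 × 1 = 38,400,000 bytes.
Track B: 19:08 (min:sec) = 1,148 s; 37,800 × 1,148 × 3 × 1 = 130,183,200 bytes.
Track C: 26 minutes 3 seconds = 1,563 s; 8,000 × 1,563 × 4 × 4 = 200,064,000 bytes.
Total = 368,647,200 bytes = 351.6 MiB.

351.6 MiB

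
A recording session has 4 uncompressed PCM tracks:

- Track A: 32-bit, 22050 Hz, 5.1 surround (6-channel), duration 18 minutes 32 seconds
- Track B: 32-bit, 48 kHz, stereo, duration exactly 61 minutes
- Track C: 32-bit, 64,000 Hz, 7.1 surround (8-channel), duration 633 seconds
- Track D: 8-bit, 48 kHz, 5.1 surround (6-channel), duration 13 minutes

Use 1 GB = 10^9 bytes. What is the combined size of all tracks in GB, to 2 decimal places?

Track A: 18 minutes 32 seconds = 1,112 s; 22,050 × 1,112 × 4 × 6 = 588,470,400 bytes.
Track B: exactly 61 minutes = 3,660 s; 48,000 × 3,660 × 4 × 2 = 1,405,440,000 bytes.
Track C: 64,000 × 633 × 4 × 8 = 1,296,384,000 bytes.
Track D: 13 minutes = 780 s; 48,000 × 780 × 1 × 6 = 224,640,000 bytes.
Total = 3,514,934,400 bytes = 3.51 GB.

3.51 GB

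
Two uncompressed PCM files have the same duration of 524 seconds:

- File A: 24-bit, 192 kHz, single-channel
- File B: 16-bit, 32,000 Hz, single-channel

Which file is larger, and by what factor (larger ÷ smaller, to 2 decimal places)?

File A, by a factor of 9.00

File A: 192,000 × 3 × 1 = 576,000 bytes/s.
File B: 32,000 × 2 × 1 = 64,000 bytes/s.
File A is larger; ratio = 301,824,000 / 33,536,000 = 9.00.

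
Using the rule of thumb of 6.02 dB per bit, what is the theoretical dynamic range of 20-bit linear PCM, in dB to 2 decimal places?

20 × 6.02 = 120.40 dB.

120.40 dB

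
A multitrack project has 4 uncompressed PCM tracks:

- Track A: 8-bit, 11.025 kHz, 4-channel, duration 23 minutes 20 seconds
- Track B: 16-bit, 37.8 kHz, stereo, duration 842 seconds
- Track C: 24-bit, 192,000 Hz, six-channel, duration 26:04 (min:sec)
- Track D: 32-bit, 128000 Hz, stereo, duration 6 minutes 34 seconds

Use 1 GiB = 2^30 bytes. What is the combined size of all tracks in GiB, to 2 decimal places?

5.59 GiB

Track A: 23 minutes 20 seconds = 1,400 s; 11,025 × 1,400 × 1 × 4 = 61,740,000 bytes.
Track B: 37,800 × 842 × 2 × 2 = 127,310,400 bytes.
Track C: 26:04 (min:sec) = 1,564 s; 192,000 × 1,564 × 3 × 6 = 5,405,184,000 bytes.
Track D: 6 minutes 34 seconds = 394 s; 128,000 × 394 × 4 × 2 = 403,456,000 bytes.
Total = 5,997,690,400 bytes = 5.59 GiB.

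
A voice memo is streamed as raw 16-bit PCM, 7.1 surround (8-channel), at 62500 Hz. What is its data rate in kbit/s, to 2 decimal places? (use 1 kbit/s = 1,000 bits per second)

8000.00 kbit/s

Bit rate = 62,500 × 16 × 8 = 8,000,000 bits/s.
= 8000.00 kbit/s.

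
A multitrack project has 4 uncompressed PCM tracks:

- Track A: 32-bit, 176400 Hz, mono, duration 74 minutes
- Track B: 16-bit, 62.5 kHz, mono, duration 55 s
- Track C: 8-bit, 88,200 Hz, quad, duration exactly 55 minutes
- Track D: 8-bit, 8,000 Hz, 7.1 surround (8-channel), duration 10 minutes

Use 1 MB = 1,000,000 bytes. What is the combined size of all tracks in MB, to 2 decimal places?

Track A: 74 minutes = 4,440 s; 176,400 × 4,440 × 4 × 1 = 3,132,864,000 bytes.
Track B: 62,500 × 55 × 2 × 1 = 6,875,000 bytes.
Track C: exactly 55 minutes = 3,300 s; 88,200 × 3,300 × 1 × 4 = 1,164,240,000 bytes.
Track D: 10 minutes = 600 s; 8,000 × 600 × 1 × 8 = 38,400,000 bytes.
Total = 4,342,379,000 bytes = 4342.38 MB.

4342.38 MB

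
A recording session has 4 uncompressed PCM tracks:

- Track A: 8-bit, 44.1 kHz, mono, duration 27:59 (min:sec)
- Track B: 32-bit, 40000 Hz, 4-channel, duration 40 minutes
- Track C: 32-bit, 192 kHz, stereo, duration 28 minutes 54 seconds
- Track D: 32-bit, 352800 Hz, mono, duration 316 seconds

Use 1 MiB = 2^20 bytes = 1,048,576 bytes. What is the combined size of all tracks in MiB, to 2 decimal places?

Track A: 27:59 (min:sec) = 1,679 s; 44,100 × 1,679 × 1 × 1 = 74,043,900 bytes.
Track B: 40 minutes = 2,400 s; 40,000 × 2,400 × 4 × 4 = 1,536,000,000 bytes.
Track C: 28 minutes 54 seconds = 1,734 s; 192,000 × 1,734 × 4 × 2 = 2,663,424,000 bytes.
Track D: 352,800 × 316 × 4 × 1 = 445,939,200 bytes.
Total = 4,719,407,100 bytes = 4500.78 MiB.

4500.78 MiB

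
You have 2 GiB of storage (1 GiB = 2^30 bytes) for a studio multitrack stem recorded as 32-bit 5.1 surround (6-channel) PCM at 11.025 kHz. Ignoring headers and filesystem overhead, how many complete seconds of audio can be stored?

8,115 seconds

Uncompressed byte rate = 11,025 × 4 × 6 = 264,600 bytes/s.
Capacity = 2 × 1,073,741,824 = 2,147,483,648 bytes.
2,147,483,648 / 264,600 ≈ 8115.96 s → 8,115 seconds.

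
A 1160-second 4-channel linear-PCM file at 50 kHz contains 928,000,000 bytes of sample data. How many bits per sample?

Bytes per sample = 928,000,000 / (50,000 × 1,160 × 4) = 928,000,000 / 232,000,000 = 4.
Bit depth = 4 × 8 = 32 bits.

32 bits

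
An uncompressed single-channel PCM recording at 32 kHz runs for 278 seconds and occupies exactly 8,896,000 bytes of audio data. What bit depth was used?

8 bits

Bytes per sample = 8,896,000 / (32,000 × 278 × 1) = 8,896,000 / 8,896,000 = 1.
Bit depth = 1 × 8 = 8 bits.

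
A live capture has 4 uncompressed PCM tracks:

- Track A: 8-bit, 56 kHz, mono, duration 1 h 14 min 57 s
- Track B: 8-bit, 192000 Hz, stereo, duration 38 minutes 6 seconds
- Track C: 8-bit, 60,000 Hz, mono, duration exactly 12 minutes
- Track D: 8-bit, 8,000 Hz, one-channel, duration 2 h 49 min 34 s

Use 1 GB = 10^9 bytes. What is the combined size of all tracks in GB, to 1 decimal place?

1.3 GB

Track A: 1 h 14 min 57 s = 4,497 s; 56,000 × 4,497 × 1 × 1 = 251,832,000 bytes.
Track B: 38 minutes 6 seconds = 2,286 s; 192,000 × 2,286 × 1 × 2 = 877,824,000 bytes.
Track C: exactly 12 minutes = 720 s; 60,000 × 720 × 1 × 1 = 43,200,000 bytes.
Track D: 2 h 49 min 34 s = 10,174 s; 8,000 × 10,174 × 1 × 1 = 81,392,000 bytes.
Total = 1,254,248,000 bytes = 1.3 GB.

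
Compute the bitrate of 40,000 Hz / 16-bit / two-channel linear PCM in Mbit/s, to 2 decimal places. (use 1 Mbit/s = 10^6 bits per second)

Bit rate = 40,000 × 16 × 2 = 1,280,000 bits/s.
= 1.28 Mbit/s.

1.28 Mbit/s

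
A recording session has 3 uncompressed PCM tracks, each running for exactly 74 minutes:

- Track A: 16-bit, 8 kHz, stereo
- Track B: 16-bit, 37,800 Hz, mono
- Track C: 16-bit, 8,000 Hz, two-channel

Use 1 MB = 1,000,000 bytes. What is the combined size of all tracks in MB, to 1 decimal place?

exactly 74 minutes = 4,440 s.
Track A: 8,000 × 4,440 × 2 × 2 = 142,080,000 bytes.
Track B: 37,800 × 4,440 × 2 × 1 = 335,664,000 bytes.
Track C: 8,000 × 4,440 × 2 × 2 = 142,080,000 bytes.
Total = 619,824,000 bytes = 619.8 MB.

619.8 MB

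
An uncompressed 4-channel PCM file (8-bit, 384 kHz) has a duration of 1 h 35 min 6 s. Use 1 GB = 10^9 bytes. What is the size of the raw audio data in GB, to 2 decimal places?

8.76 GB

Duration = 1 h 35 min 6 s = 5,706 s.
Bytes = 384,000 samples/s × 5,706 s × 1 bytes/sample × 4 ch = 8,764,416,000 bytes.
8,764,416,000 / 1,000,000,000 = 8.76 GB.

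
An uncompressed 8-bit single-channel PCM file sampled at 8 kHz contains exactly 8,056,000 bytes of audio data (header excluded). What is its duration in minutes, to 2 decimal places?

16.78 minutes

Byte rate = 8,000 × 1 × 1 = 8,000 bytes/s.
Duration = 8,056,000 / 8,000 = 1,007 s.
1,007 s / 60 = 16.78 minutes.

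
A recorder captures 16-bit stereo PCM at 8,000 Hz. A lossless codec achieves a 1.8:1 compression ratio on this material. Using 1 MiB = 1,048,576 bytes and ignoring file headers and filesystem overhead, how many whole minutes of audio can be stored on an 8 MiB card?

Uncompressed byte rate = 8,000 × 2 × 2 = 32,000 bytes/s.
After 1.8:1 compression, effective rate ≈ 17777.78 bytes/s.
Capacity = 8 × 1,048,576 = 8,388,608 bytes.
8,388,608 / effective rate ≈ 471.86 s → 7 minutes.

7 minutes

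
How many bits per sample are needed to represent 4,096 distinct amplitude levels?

12 bits

log2(4,096) = 12.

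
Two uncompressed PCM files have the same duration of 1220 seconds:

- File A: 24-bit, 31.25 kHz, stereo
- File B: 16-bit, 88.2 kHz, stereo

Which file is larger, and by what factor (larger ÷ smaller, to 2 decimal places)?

File A: 31,250 × 3 × 2 = 187,500 bytes/s.
File B: 88,200 × 2 × 2 = 352,800 bytes/s.
File B is larger; ratio = 430,416,000 / 228,750,000 = 1.88.

File B, by a factor of 1.88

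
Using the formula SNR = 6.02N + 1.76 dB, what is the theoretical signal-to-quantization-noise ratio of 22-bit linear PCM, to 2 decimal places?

6.02 × 22 + 1.76 = 134.20 dB.

134.20 dB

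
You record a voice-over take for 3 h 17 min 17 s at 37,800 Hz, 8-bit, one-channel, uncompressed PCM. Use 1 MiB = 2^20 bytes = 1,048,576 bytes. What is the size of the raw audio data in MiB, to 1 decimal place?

426.7 MiB

Duration = 3 h 17 min 17 s = 11,837 s.
Bytes = 37,800 samples/s × 11,837 s × 1 bytes/sample × 1 ch = 447,438,600 bytes.
447,438,600 / 1,048,576 = 426.7 MiB.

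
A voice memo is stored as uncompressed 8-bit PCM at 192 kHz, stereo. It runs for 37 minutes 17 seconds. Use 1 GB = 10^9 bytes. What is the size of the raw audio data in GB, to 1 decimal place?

Duration = 37 minutes 17 seconds = 2,237 s.
Bytes = 192,000 samples/s × 2,237 s × 1 bytes/sample × 2 ch = 859,008,000 bytes.
859,008,000 / 1,000,000,000 = 0.9 GB.

0.9 GB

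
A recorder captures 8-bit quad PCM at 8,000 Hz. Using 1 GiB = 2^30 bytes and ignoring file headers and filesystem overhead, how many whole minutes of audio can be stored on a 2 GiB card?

1,118 minutes

Uncompressed byte rate = 8,000 × 1 × 4 = 32,000 bytes/s.
Capacity = 2 × 1,073,741,824 = 2,147,483,648 bytes.
2,147,483,648 / 32,000 ≈ 67108.86 s → 1,118 minutes.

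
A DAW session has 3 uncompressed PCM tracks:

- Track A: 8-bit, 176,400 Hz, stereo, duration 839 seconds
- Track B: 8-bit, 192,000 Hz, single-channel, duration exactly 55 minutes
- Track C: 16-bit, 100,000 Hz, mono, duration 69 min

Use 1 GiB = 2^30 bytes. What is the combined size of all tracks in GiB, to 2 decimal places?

1.64 GiB

Track A: 176,400 × 839 × 1 × 2 = 295,999,200 bytes.
Track B: exactly 55 minutes = 3,300 s; 192,000 × 3,300 × 1 × 1 = 633,600,000 bytes.
Track C: 69 min = 4,140 s; 100,000 × 4,140 × 2 × 1 = 828,000,000 bytes.
Total = 1,757,599,200 bytes = 1.64 GiB.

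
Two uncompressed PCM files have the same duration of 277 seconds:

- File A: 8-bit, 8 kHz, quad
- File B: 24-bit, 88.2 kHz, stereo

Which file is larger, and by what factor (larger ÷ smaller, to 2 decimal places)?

File B, by a factor of 16.54

File A: 8,000 × 1 × 4 = 32,000 bytes/s.
File B: 88,200 × 3 × 2 = 529,200 bytes/s.
File B is larger; ratio = 146,588,400 / 8,864,000 = 16.54.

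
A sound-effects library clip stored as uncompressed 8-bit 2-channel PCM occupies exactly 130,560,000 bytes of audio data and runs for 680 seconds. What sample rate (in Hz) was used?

96,000 Hz

Bytes = sample_rate × seconds × bytes_per_sample × channels.
sample_rate = 130,560,000 / (680 × 1 × 2) = 130,560,000 / 1,360 = 96,000 Hz.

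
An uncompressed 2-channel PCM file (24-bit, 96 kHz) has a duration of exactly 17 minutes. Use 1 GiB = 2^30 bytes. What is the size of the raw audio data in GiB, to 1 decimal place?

0.5 GiB

Duration = exactly 17 minutes = 1,020 s.
Bytes = 96,000 samples/s × 1,020 s × 3 bytes/sample × 2 ch = 587,520,000 bytes.
587,520,000 / 1,073,741,824 = 0.5 GiB.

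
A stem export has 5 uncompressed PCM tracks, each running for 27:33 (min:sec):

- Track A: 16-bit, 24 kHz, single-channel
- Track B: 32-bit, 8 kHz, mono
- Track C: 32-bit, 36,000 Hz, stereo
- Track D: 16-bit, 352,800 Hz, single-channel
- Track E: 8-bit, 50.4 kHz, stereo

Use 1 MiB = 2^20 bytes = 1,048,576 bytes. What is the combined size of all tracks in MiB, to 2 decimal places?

27:33 (min:sec) = 1,653 s.
Track A: 24,000 × 1,653 × 2 × 1 = 79,344,000 bytes.
Track B: 8,000 × 1,653 × 4 × 1 = 52,896,000 bytes.
Track C: 36,000 × 1,653 × 4 × 2 = 476,064,000 bytes.
Track D: 352,800 × 1,653 × 2 × 1 = 1,166,356,800 bytes.
Track E: 50,400 × 1,653 × 1 × 2 = 166,622,400 bytes.
Total = 1,941,283,200 bytes = 1851.35 MiB.

1851.35 MiB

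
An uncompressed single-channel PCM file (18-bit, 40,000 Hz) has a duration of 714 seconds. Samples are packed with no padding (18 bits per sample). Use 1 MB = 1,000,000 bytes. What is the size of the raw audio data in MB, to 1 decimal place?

64.3 MB

Bits = 40,000 × 714 × 18 × 1 = 514,080,000 bits = 64,260,000 bytes.
64,260,000 / 1,000,000 = 64.3 MB.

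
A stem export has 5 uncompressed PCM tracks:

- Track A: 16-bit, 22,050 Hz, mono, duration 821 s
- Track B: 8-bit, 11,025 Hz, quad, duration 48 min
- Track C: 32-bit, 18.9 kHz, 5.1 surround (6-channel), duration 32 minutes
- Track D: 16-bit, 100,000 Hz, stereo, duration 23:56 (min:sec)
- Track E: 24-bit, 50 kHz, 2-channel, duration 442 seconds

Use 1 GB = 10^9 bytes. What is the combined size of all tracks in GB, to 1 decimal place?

1.7 GB

Track A: 22,050 × 821 × 2 × 1 = 36,206,100 bytes.
Track B: 48 min = 2,880 s; 11,025 × 2,880 × 1 × 4 = 127,008,000 bytes.
Track C: 32 minutes = 1,920 s; 18,900 × 1,920 × 4 × 6 = 870,912,000 bytes.
Track D: 23:56 (min:sec) = 1,436 s; 100,000 × 1,436 × 2 × 2 = 574,400,000 bytes.
Track E: 50,000 × 442 × 3 × 2 = 132,600,000 bytes.
Total = 1,741,126,100 bytes = 1.7 GB.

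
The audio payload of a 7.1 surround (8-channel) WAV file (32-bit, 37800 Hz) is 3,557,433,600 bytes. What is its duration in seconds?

2,941 seconds

Byte rate = 37,800 × 4 × 8 = 1,209,600 bytes/s.
Duration = 3,557,433,600 / 1,209,600 = 2,941 s.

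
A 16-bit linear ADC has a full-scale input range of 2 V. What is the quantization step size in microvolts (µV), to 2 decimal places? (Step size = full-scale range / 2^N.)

30.52 µV

2 V / 2^16 = 2 / 65,536 V = 30.52 µV.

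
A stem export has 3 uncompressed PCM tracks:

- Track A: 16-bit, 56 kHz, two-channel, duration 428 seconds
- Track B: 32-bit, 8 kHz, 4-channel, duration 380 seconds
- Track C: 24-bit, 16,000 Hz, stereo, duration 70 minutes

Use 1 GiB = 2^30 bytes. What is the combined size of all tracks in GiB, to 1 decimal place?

0.5 GiB

Track A: 56,000 × 428 × 2 × 2 = 95,872,000 bytes.
Track B: 8,000 × 380 × 4 × 4 = 48,640,000 bytes.
Track C: 70 minutes = 4,200 s; 16,000 × 4,200 × 3 × 2 = 403,200,000 bytes.
Total = 547,712,000 bytes = 0.5 GiB.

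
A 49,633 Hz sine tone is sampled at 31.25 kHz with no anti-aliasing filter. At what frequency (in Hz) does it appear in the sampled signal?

12,867 Hz

Nyquist = 31,250/2 = 15,625 Hz; 49,633 Hz exceeds it.
Alias = |49,633 − 2×31,250| = |49,633 − 62,500| = 12,867 Hz.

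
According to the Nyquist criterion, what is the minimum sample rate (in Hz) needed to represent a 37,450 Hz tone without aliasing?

74,900 Hz

Minimum sample rate = 2 × 37,450 Hz = 74,900 Hz.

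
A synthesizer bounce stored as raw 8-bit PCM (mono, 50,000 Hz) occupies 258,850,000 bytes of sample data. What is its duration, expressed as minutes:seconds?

86:17

Byte rate = 50,000 × 1 × 1 = 50,000 bytes/s.
Duration = 258,850,000 / 50,000 = 5,177 s.
5,177 s = 86:17.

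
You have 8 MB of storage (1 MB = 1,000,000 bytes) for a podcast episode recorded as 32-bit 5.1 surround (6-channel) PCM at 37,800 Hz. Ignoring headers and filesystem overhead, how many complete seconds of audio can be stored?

Uncompressed byte rate = 37,800 × 4 × 6 = 907,200 bytes/s.
Capacity = 8 × 1,000,000 = 8,000,000 bytes.
8,000,000 / 907,200 ≈ 8.82 s → 8 seconds.

8 seconds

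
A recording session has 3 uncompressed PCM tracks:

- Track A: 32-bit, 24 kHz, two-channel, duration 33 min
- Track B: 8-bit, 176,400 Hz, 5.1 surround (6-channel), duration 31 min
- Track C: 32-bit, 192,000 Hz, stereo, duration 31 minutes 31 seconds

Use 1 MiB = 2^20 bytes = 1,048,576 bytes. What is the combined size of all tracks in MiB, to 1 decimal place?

Track A: 33 min = 1,980 s; 24,000 × 1,980 × 4 × 2 = 380,160,000 bytes.
Track B: 31 min = 1,860 s; 176,400 × 1,860 × 1 × 6 = 1,968,624,000 bytes.
Track C: 31 minutes 31 seconds = 1,891 s; 192,000 × 1,891 × 4 × 2 = 2,904,576,000 bytes.
Total = 5,253,360,000 bytes = 5010.0 MiB.

5010.0 MiB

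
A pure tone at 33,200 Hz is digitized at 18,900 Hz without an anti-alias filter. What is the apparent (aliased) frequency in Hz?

4,600 Hz

Nyquist = 18,900/2 = 9,450 Hz; 33,200 Hz exceeds it.
Alias = |33,200 − 2×18,900| = |33,200 − 37,800| = 4,600 Hz.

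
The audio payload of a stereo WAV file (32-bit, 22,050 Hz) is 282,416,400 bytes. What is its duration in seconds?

Byte rate = 22,050 × 4 × 2 = 176,400 bytes/s.
Duration = 282,416,400 / 176,400 = 1,601 s.

1,601 seconds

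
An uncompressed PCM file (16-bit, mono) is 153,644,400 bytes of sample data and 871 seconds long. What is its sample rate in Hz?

88,200 Hz

Bytes = sample_rate × seconds × bytes_per_sample × channels.
sample_rate = 153,644,400 / (871 × 2 × 1) = 153,644,400 / 1,742 = 88,200 Hz.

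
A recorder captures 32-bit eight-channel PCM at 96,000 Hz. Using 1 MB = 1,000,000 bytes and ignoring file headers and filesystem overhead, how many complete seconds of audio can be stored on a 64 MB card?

Uncompressed byte rate = 96,000 × 4 × 8 = 3,072,000 bytes/s.
Capacity = 64 × 1,000,000 = 64,000,000 bytes.
64,000,000 / 3,072,000 ≈ 20.83 s → 20 seconds.

20 seconds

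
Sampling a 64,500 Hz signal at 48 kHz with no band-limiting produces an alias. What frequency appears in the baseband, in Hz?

Nyquist = 48,000/2 = 24,000 Hz; 64,500 Hz exceeds it.
Alias = |64,500 − 1×48,000| = |64,500 − 48,000| = 16,500 Hz.

16,500 Hz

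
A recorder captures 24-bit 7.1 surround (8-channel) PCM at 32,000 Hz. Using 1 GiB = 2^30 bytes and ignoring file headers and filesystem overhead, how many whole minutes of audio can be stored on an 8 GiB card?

Uncompressed byte rate = 32,000 × 3 × 8 = 768,000 bytes/s.
Capacity = 8 × 1,073,741,824 = 8,589,934,592 bytes.
8,589,934,592 / 768,000 ≈ 11184.81 s → 186 minutes.

186 minutes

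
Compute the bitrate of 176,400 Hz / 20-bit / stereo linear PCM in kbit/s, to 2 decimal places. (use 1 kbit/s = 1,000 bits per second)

7056.00 kbit/s

Bit rate = 176,400 × 20 × 2 = 7,056,000 bits/s.
= 7056.00 kbit/s.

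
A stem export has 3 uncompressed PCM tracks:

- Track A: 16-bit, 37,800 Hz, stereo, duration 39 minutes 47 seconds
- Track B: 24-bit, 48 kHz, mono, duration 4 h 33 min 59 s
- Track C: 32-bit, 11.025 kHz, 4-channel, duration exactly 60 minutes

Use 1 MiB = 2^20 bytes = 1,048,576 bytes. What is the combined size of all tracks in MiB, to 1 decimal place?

3207.4 MiB

Track A: 39 minutes 47 seconds = 2,387 s; 37,800 × 2,387 × 2 × 2 = 360,914,400 bytes.
Track B: 4 h 33 min 59 s = 16,439 s; 48,000 × 16,439 × 3 × 1 = 2,367,216,000 bytes.
Track C: exactly 60 minutes = 3,600 s; 11,025 × 3,600 × 4 × 4 = 635,040,000 bytes.
Total = 3,363,170,400 bytes = 3207.4 MiB.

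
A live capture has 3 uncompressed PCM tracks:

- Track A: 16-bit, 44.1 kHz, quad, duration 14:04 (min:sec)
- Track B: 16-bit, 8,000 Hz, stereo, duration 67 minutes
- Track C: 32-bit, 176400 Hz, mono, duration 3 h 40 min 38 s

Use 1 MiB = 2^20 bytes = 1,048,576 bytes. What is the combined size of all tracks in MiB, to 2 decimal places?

Track A: 14:04 (min:sec) = 844 s; 44,100 × 844 × 2 × 4 = 297,763,200 bytes.
Track B: 67 minutes = 4,020 s; 8,000 × 4,020 × 2 × 2 = 128,640,000 bytes.
Track C: 3 h 40 min 38 s = 13,238 s; 176,400 × 13,238 × 4 × 1 = 9,340,732,800 bytes.
Total = 9,767,136,000 bytes = 9314.67 MiB.

9314.67 MiB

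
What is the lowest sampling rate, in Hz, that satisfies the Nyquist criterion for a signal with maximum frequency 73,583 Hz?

147,166 Hz

Minimum sample rate = 2 × 73,583 Hz = 147,166 Hz.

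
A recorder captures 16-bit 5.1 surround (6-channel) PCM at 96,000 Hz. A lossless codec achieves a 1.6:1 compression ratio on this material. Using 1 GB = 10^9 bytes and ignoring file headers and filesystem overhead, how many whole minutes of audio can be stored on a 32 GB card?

740 minutes

Uncompressed byte rate = 96,000 × 2 × 6 = 1,152,000 bytes/s.
After 1.6:1 compression, effective rate ≈ 720000 bytes/s.
Capacity = 32 × 1,000,000,000 = 32,000,000,000 bytes.
32,000,000,000 / effective rate ≈ 44444.44 s → 740 minutes.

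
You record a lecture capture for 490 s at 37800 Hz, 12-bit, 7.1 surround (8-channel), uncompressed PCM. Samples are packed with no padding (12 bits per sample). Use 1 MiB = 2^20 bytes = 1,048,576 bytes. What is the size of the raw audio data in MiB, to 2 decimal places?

Bits = 37,800 × 490 × 12 × 8 = 1,778,112,000 bits = 222,264,000 bytes.
222,264,000 / 1,048,576 = 211.97 MiB.

211.97 MiB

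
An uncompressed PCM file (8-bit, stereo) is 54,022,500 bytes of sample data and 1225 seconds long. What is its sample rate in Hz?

Bytes = sample_rate × seconds × bytes_per_sample × channels.
sample_rate = 54,022,500 / (1,225 × 1 × 2) = 54,022,500 / 2,450 = 22,050 Hz.

22,050 Hz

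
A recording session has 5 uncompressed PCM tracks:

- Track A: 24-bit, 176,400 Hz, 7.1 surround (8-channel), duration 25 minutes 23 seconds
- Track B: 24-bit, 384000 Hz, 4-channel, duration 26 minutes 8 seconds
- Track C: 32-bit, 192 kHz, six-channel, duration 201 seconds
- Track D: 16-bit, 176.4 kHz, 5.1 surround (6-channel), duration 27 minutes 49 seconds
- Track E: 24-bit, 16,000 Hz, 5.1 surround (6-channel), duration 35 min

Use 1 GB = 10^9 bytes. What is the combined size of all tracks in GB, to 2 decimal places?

Track A: 25 minutes 23 seconds = 1,523 s; 176,400 × 1,523 × 3 × 8 = 6,447,772,800 bytes.
Track B: 26 minutes 8 seconds = 1,568 s; 384,000 × 1,568 × 3 × 4 = 7,225,344,000 bytes.
Track C: 192,000 × 201 × 4 × 6 = 926,208,000 bytes.
Track D: 27 minutes 49 seconds = 1,669 s; 176,400 × 1,669 × 2 × 6 = 3,532,939,200 bytes.
Track E: 35 min = 2,100 s; 16,000 × 2,100 × 3 × 6 = 604,800,000 bytes.
Total = 18,737,064,000 bytes = 18.74 GB.

18.74 GB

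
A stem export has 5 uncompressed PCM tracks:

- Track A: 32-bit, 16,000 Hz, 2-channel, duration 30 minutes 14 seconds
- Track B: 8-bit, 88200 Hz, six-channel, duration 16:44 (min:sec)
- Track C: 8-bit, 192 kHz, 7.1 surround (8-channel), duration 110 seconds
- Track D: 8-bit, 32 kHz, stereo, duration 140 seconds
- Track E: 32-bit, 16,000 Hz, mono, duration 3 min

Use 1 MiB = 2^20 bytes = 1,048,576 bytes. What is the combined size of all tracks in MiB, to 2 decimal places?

908.80 MiB

Track A: 30 minutes 14 seconds = 1,814 s; 16,000 × 1,814 × 4 × 2 = 232,192,000 bytes.
Track B: 16:44 (min:sec) = 1,004 s; 88,200 × 1,004 × 1 × 6 = 531,316,800 bytes.
Track C: 192,000 × 110 × 1 × 8 = 168,960,000 bytes.
Track D: 32,000 × 140 × 1 × 2 = 8,960,000 bytes.
Track E: 3 min = 180 s; 16,000 × 180 × 4 × 1 = 11,520,000 bytes.
Total = 952,948,800 bytes = 908.80 MiB.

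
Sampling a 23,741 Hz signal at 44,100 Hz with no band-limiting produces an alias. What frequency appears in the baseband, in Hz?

Nyquist = 44,100/2 = 22,050 Hz; 23,741 Hz exceeds it.
Alias = |23,741 − 1×44,100| = |23,741 − 44,100| = 20,359 Hz.

20,359 Hz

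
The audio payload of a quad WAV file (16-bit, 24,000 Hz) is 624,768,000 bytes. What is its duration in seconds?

3,254 seconds

Byte rate = 24,000 × 2 × 4 = 192,000 bytes/s.
Duration = 624,768,000 / 192,000 = 3,254 s.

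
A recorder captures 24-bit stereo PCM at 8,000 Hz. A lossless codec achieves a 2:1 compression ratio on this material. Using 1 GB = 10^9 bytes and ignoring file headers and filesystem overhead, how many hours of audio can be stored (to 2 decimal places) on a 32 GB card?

Uncompressed byte rate = 8,000 × 3 × 2 = 48,000 bytes/s.
After 2:1 compression, effective rate ≈ 24000 bytes/s.
Capacity = 32 × 1,000,000,000 = 32,000,000,000 bytes.
32,000,000,000 / effective rate ≈ 1333333.33 s → 370.37 hours.

370.37 hours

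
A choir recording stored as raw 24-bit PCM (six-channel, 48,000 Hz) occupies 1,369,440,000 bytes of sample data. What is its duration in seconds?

1,585 seconds

Byte rate = 48,000 × 3 × 6 = 864,000 bytes/s.
Duration = 1,369,440,000 / 864,000 = 1,585 s.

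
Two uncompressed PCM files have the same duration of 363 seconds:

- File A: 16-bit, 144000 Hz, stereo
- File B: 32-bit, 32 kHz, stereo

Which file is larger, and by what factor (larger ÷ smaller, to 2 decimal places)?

File A, by a factor of 2.25

File A: 144,000 × 2 × 2 = 576,000 bytes/s.
File B: 32,000 × 4 × 2 = 256,000 bytes/s.
File A is larger; ratio = 209,088,000 / 92,928,000 = 2.25.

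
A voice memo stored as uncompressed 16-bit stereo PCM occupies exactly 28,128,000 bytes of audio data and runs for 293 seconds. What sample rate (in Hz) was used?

Bytes = sample_rate × seconds × bytes_per_sample × channels.
sample_rate = 28,128,000 / (293 × 2 × 2) = 28,128,000 / 1,172 = 24,000 Hz.

24,000 Hz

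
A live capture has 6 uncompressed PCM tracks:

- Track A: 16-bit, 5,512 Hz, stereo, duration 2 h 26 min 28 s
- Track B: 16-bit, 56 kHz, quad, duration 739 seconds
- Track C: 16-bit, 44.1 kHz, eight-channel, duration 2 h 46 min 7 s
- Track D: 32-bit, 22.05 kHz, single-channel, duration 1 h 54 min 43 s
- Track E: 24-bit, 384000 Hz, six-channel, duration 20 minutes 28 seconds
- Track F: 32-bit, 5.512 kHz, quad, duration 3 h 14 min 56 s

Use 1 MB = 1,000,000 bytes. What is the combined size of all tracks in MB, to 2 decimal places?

Track A: 2 h 26 min 28 s = 8,788 s; 5,512 × 8,788 × 2 × 2 = 193,757,824 bytes.
Track B: 56,000 × 739 × 2 × 4 = 331,072,000 bytes.
Track C: 2 h 46 min 7 s = 9,967 s; 44,100 × 9,967 × 2 × 8 = 7,032,715,200 bytes.
Track D: 1 h 54 min 43 s = 6,883 s; 22,050 × 6,883 × 4 × 1 = 607,080,600 bytes.
Track E: 20 minutes 28 seconds = 1,228 s; 384,000 × 1,228 × 3 × 6 = 8,487,936,000 bytes.
Track F: 3 h 14 min 56 s = 11,696 s; 5,512 × 11,696 × 4 × 4 = 1,031,493,632 bytes.
Total = 17,684,055,256 bytes = 17684.06 MB.

17684.06 MB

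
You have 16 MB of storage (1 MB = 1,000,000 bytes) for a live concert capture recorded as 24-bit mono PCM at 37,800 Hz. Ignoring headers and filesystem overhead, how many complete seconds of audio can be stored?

Uncompressed byte rate = 37,800 × 3 × 1 = 113,400 bytes/s.
Capacity = 16 × 1,000,000 = 16,000,000 bytes.
16,000,000 / 113,400 ≈ 141.09 s → 141 seconds.

141 seconds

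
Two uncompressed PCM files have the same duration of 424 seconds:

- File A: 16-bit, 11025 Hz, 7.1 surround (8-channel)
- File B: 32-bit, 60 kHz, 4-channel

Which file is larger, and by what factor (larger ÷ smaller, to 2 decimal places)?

File B, by a factor of 5.44

File A: 11,025 × 2 × 8 = 176,400 bytes/s.
File B: 60,000 × 4 × 4 = 960,000 bytes/s.
File B is larger; ratio = 407,040,000 / 74,793,600 = 5.44.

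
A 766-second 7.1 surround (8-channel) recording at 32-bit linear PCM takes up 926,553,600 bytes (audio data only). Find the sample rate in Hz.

Bytes = sample_rate × seconds × bytes_per_sample × channels.
sample_rate = 926,553,600 / (766 × 4 × 8) = 926,553,600 / 24,512 = 37,800 Hz.

37,800 Hz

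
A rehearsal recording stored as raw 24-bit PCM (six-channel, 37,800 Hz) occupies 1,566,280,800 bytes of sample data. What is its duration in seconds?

2,302 seconds

Byte rate = 37,800 × 3 × 6 = 680,400 bytes/s.
Duration = 1,566,280,800 / 680,400 = 2,302 s.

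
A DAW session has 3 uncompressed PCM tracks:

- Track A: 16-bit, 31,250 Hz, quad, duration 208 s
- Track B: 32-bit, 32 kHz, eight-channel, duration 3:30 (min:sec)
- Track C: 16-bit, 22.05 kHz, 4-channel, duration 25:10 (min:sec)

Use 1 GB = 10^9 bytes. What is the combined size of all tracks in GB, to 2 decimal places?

Track A: 31,250 × 208 × 2 × 4 = 52,000,000 bytes.
Track B: 3:30 (min:sec) = 210 s; 32,000 × 210 × 4 × 8 = 215,040,000 bytes.
Track C: 25:10 (min:sec) = 1,510 s; 22,050 × 1,510 × 2 × 4 = 266,364,000 bytes.
Total = 533,404,000 bytes = 0.53 GB.

0.53 GB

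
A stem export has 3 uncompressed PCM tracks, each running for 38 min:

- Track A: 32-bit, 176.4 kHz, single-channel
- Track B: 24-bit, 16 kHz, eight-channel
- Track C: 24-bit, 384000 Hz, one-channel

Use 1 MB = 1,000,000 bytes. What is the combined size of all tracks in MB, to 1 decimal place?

38 min = 2,280 s.
Track A: 176,400 × 2,280 × 4 × 1 = 1,608,768,000 bytes.
Track B: 16,000 × 2,280 × 3 × 8 = 875,520,000 bytes.
Track C: 384,000 × 2,280 × 3 × 1 = 2,626,560,000 bytes.
Total = 5,110,848,000 bytes = 5110.8 MB.

5110.8 MB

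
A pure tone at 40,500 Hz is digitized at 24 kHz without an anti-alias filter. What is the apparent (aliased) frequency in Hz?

Nyquist = 24,000/2 = 12,000 Hz; 40,500 Hz exceeds it.
Alias = |40,500 − 2×24,000| = |40,500 − 48,000| = 7,500 Hz.

7,500 Hz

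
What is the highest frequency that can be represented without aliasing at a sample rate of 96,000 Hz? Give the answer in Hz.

Nyquist frequency = sample rate / 2 = 96,000 / 2 = 48,000 Hz.

48,000 Hz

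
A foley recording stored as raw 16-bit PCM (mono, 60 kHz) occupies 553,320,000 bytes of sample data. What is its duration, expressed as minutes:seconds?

Byte rate = 60,000 × 2 × 1 = 120,000 bytes/s.
Duration = 553,320,000 / 120,000 = 4,611 s.
4,611 s = 76:51.

76:51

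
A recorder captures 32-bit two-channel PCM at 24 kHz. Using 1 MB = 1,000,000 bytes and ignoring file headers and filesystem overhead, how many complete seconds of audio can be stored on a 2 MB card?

10 seconds

Uncompressed byte rate = 24,000 × 4 × 2 = 192,000 bytes/s.
Capacity = 2 × 1,000,000 = 2,000,000 bytes.
2,000,000 / 192,000 ≈ 10.42 s → 10 seconds.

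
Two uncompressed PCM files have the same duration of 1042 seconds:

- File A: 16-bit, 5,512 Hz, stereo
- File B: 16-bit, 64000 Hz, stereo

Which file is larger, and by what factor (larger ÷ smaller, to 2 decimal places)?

File B, by a factor of 11.61

File A: 5,512 × 2 × 2 = 22,048 bytes/s.
File B: 64,000 × 2 × 2 = 256,000 bytes/s.
File B is larger; ratio = 266,752,000 / 22,974,016 = 11.61.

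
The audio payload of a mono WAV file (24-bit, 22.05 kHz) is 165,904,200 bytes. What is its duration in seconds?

Byte rate = 22,050 × 3 × 1 = 66,150 bytes/s.
Duration = 165,904,200 / 66,150 = 2,508 s.

2,508 seconds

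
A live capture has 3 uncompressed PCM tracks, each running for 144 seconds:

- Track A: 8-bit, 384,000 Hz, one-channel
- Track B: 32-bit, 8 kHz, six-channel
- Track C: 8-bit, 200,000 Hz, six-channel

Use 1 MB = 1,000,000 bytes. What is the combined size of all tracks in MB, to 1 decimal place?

Track A: 384,000 × 144 × 1 × 1 = 55,296,000 bytes.
Track B: 8,000 × 144 × 4 × 6 = 27,648,000 bytes.
Track C: 200,000 × 144 × 1 × 6 = 172,800,000 bytes.
Total = 255,744,000 bytes = 255.7 MB.

255.7 MB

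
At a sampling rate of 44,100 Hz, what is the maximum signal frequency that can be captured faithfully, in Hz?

22,050 Hz

Nyquist frequency = sample rate / 2 = 44,100 / 2 = 22,050 Hz.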